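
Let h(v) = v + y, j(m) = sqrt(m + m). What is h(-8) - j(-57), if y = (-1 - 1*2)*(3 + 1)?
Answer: -20 - I*sqrt(114) ≈ -20.0 - 10.677*I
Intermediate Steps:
j(m) = sqrt(2)*sqrt(m) (j(m) = sqrt(2*m) = sqrt(2)*sqrt(m))
y = -12 (y = (-1 - 2)*4 = -3*4 = -12)
h(v) = -12 + v (h(v) = v - 12 = -12 + v)
h(-8) - j(-57) = (-12 - 8) - sqrt(2)*sqrt(-57) = -20 - sqrt(2)*I*sqrt(57) = -20 - I*sqrt(114)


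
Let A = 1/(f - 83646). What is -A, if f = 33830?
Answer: 1/49816 ≈ 2.0074e-5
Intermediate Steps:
A = -1/49816 (A = 1/(33830 - 83646) = 1/(-49816) = -1/49816 ≈ -2.0074e-5)
-A = -1*(-1/49816) = 1/49816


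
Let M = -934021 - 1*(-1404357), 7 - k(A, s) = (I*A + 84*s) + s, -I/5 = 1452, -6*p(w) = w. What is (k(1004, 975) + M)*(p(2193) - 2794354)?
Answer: -21453686599506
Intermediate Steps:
p(w) = -w/6
I = -7260 (I = -5*1452 = -7260)
k(A, s) = 7 - 85*s + 7260*A (k(A, s) = 7 - ((-7260*A + 84*s) + s) = 7 - (-7260*A + 85*s) = 7 + (-85*s + 7260*A) = 7 - 85*s + 7260*A)
M = 470336 (M = -934021 + 1404357 = 470336)
(k(1004, 975) + M)*(p(2193) - 2794354) = ((7 - 85*975 + 7260*1004) + 470336)*(-⅙*2193 - 2794354) = ((7 - 82875 + 7289040) + 470336)*(-731/2 - 2794354) = (7206172 + 470336)*(-5589439/2) = 7676508*(-5589439/2) = -21453686599506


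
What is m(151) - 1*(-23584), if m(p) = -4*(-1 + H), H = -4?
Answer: 23604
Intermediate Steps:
m(p) = 20 (m(p) = -4*(-1 - 4) = -4*(-5) = 20)
m(151) - 1*(-23584) = 20 - 1*(-23584) = 20 + 23584 = 23604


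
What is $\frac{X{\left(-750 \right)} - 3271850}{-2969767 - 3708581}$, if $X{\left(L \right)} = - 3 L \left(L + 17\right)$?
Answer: $\frac{1230275}{1669587} \approx 0.73687$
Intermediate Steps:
$X{\left(L \right)} = - 3 L \left(17 + L\right)$
$\frac{X{\left(-750 \right)} - 3271850}{-2969767 - 3708581} = \frac{\left(-3\right) \left(-750\right) \left(17 - 750\right) - 3271850}{-2969767 - 3708581} = \frac{\left(-3\right) \left(-750\right) \left(-733\right) - 3271850}{-6678348} = \left(-1649250 - 3271850\right) \left(- \frac{1}{6678348}\right) = \left(-4921100\right) \left(- \frac{1}{6678348}\right) = \frac{1230275}{1669587}$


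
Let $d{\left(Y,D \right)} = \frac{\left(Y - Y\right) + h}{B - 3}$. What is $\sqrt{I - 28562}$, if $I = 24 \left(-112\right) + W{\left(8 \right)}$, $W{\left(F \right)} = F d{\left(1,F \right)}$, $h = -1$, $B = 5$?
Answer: $i \sqrt{31254} \approx 176.79 i$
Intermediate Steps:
$d{\left(Y,D \right)} = - \frac{1}{2}$ ($d{\left(Y,D \right)} = \frac{\left(Y - Y\right) - 1}{5 - 3} = \frac{0 - 1}{2} = \left(-1\right) \frac{1}{2} = - \frac{1}{2}$)
$W{\left(F \right)} = - \frac{F}{2}$ ($W{\left(F \right)} = F \left(- \frac{1}{2}\right) = - \frac{F}{2}$)
$I = -2692$ ($I = 24 \left(-112\right) - 4 = -2688 - 4 = -2692$)
$\sqrt{I - 28562} = \sqrt{-2692 - 28562} = \sqrt{-31254} = i \sqrt{31254}$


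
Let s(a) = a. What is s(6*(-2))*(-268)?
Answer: 3216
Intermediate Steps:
s(6*(-2))*(-268) = (6*(-2))*(-268) = -12*(-268) = 3216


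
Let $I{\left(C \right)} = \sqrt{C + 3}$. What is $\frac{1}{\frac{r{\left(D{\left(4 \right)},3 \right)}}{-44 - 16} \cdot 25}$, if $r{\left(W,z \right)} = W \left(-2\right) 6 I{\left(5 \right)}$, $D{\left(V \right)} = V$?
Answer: $\frac{\sqrt{2}}{80} \approx 0.017678$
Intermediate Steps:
$I{\left(C \right)} = \sqrt{3 + C}$
$r{\left(W,z \right)} = - 24 W \sqrt{2}$ ($r{\left(W,z \right)} = W \left(-2\right) 6 \sqrt{3 + 5} = - 2 W 6 \sqrt{8} = - 12 W 2 \sqrt{2} = - 24 W \sqrt{2}$)
$\frac{1}{\frac{r{\left(D{\left(4 \right)},3 \right)}}{-44 - 16} \cdot 25} = \frac{1}{\frac{\left(-24\right) 4 \sqrt{2}}{-44 - 16} \cdot 25} = \frac{1}{\frac{\left(-96\right) \sqrt{2}}{-60} \cdot 25} = \frac{1}{- 96 \sqrt{2} \left(- \frac{1}{60}\right) 25} = \frac{1}{\frac{8 \sqrt{2}}{5} \cdot 25} = \frac{1}{40 \sqrt{2}} = \frac{\sqrt{2}}{80}$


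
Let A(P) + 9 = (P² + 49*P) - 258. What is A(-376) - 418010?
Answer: -295325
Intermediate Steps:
A(P) = -267 + P² + 49*P (A(P) = -9 + ((P² + 49*P) - 258) = -9 + (-258 + P² + 49*P) = -267 + P² + 49*P)
A(-376) - 418010 = (-267 + (-376)² + 49*(-376)) - 418010 = (-267 + 141376 - 18424) - 418010 = 122685 - 418010 = -295325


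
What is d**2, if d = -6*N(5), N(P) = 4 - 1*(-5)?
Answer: 2916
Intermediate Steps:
N(P) = 9 (N(P) = 4 + 5 = 9)
d = -54 (d = -6*9 = -54)
d**2 = (-54)**2 = 2916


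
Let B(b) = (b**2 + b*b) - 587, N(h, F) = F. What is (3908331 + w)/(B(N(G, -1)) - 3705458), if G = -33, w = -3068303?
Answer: -840028/3706043 ≈ -0.22666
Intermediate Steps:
B(b) = -587 + 2*b**2 (B(b) = (b**2 + b**2) - 587 = 2*b**2 - 587 = -587 + 2*b**2)
(3908331 + w)/(B(N(G, -1)) - 3705458) = (3908331 - 3068303)/((-587 + 2*(-1)**2) - 3705458) = 840028/((-587 + 2*1) - 3705458) = 840028/((-587 + 2) - 3705458) = 840028/(-585 - 3705458) = 840028/(-3706043) = 840028*(-1/3706043) = -840028/3706043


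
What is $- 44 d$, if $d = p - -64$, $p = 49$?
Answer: $-4972$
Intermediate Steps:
$d = 113$ ($d = 49 - -64 = 49 + 64 = 113$)
$- 44 d = \left(-44\right) 113 = -4972$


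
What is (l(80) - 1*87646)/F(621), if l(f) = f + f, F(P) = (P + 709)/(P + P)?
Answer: -7761258/95 ≈ -81698.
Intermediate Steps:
F(P) = (709 + P)/(2*P) (F(P) = (709 + P)/((2*P)) = (709 + P)*(1/(2*P)) = (709 + P)/(2*P))
l(f) = 2*f
(l(80) - 1*87646)/F(621) = (2*80 - 1*87646)/(((½)*(709 + 621)/621)) = (160 - 87646)/(((½)*(1/621)*1330)) = -87486/665/621 = -87486*621/665 = -7761258/95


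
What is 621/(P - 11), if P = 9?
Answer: -621/2 ≈ -310.50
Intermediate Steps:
621/(P - 11) = 621/(9 - 11) = 621/(-2) = -1/2*621 = -621/2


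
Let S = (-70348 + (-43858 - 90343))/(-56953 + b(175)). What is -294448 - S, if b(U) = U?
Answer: -5572791031/18926 ≈ -2.9445e+5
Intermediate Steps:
S = 68183/18926 (S = (-70348 + (-43858 - 90343))/(-56953 + 175) = (-70348 - 134201)/(-56778) = -204549*(-1/56778) = 68183/18926 ≈ 3.6026)
-294448 - S = -294448 - 1*68183/18926 = -294448 - 68183/18926 = -5572791031/18926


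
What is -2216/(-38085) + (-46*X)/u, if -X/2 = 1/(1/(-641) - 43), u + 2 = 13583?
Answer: 68942191927/1188082788345 ≈ 0.058028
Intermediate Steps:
u = 13581 (u = -2 + 13583 = 13581)
X = 641/13782 (X = -2/(1/(-641) - 43) = -2/(-1/641 - 43) = -2/(-27564/641) = -2*(-641/27564) = 641/13782 ≈ 0.046510)
-2216/(-38085) + (-46*X)/u = -2216/(-38085) - 46*641/13782/13581 = -2216*(-1/38085) - 14743/6891*1/13581 = 2216/38085 - 14743/93586671 = 68942191927/1188082788345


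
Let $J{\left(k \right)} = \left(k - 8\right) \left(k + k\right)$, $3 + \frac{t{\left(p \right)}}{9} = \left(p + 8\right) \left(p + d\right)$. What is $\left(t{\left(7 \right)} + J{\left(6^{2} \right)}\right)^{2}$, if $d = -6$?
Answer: $4511376$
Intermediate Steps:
$t{\left(p \right)} = -27 + 9 \left(-6 + p\right) \left(8 + p\right)$ ($t{\left(p \right)} = -27 + 9 \left(p + 8\right) \left(p - 6\right) = -27 + 9 \left(8 + p\right) \left(-6 + p\right) = -27 + 9 \left(-6 + p\right) \left(8 + p\right)$)
$J{\left(k \right)} = 2 k \left(-8 + k\right)$ ($J{\left(k \right)} = \left(-8 + k\right) 2 k = 2 k \left(-8 + k\right)$)
$\left(t{\left(7 \right)} + J{\left(6^{2} \right)}\right)^{2} = \left(\left(-459 + 9 \cdot 7^{2} + 18 \cdot 7\right) + 2 \cdot 6^{2} \left(-8 + 6^{2}\right)\right)^{2} = \left(\left(-459 + 9 \cdot 49 + 126\right) + 2 \cdot 36 \left(-8 + 36\right)\right)^{2} = \left(\left(-459 + 441 + 126\right) + 2 \cdot 36 \cdot 28\right)^{2} = \left(108 + 2016\right)^{2} = 2124^{2} = 4511376$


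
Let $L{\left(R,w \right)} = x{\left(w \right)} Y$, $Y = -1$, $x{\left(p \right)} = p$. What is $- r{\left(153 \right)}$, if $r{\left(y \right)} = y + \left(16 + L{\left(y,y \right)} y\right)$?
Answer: $23240$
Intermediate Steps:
$L{\left(R,w \right)} = - w$ ($L{\left(R,w \right)} = w \left(-1\right) = - w$)
$r{\left(y \right)} = 16 + y - y^{2}$ ($r{\left(y \right)} = y + \left(16 + - y y\right) = y - \left(-16 + y^{2}\right) = 16 + y - y^{2}$)
$- r{\left(153 \right)} = - (16 + 153 - 153^{2}) = - (16 + 153 - 23409) = \left(-1\right) \left(-23240\right) = 23240$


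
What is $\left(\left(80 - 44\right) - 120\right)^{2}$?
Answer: $7056$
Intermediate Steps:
$\left(\left(80 - 44\right) - 120\right)^{2} = \left(36 - 120\right)^{2} = \left(-84\right)^{2} = 7056$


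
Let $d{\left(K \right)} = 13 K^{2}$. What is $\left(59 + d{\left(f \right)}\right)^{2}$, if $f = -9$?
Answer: $1236544$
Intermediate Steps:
$\left(59 + d{\left(f \right)}\right)^{2} = \left(59 + 13 \left(-9\right)^{2}\right)^{2} = \left(59 + 13 \cdot 81\right)^{2} = \left(59 + 1053\right)^{2} = 1112^{2} = 1236544$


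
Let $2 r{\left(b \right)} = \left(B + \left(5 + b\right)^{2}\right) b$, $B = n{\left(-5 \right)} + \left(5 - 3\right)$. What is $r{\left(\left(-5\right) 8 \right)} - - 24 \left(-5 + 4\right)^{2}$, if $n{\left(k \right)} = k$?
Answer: $-24416$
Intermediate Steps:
$B = -3$ ($B = -5 + \left(5 - 3\right) = -5 + 2 = -3$)
$r{\left(b \right)} = \frac{b \left(-3 + \left(5 + b\right)^{2}\right)}{2}$ ($r{\left(b \right)} = \frac{\left(-3 + \left(5 + b\right)^{2}\right) b}{2} = \frac{b \left(-3 + \left(5 + b\right)^{2}\right)}{2}$)
$r{\left(\left(-5\right) 8 \right)} - - 24 \left(-5 + 4\right)^{2} = \frac{\left(-5\right) 8 \left(-3 + \left(5 - 40\right)^{2}\right)}{2} - - 24 \left(-5 + 4\right)^{2} = \frac{1}{2} \left(-40\right) \left(-3 + \left(5 - 40\right)^{2}\right) - - 24 \left(-1\right)^{2} = \frac{1}{2} \left(-40\right) \left(-3 + \left(-35\right)^{2}\right) - \left(-24\right) 1 = \frac{1}{2} \left(-40\right) \left(-3 + 1225\right) - -24 = \frac{1}{2} \left(-40\right) 1222 + 24 = -24440 + 24 = -24416$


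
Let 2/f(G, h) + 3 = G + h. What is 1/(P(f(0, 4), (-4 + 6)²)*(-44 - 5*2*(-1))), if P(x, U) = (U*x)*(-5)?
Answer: 1/1360 ≈ 0.00073529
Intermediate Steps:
f(G, h) = 2/(-3 + G + h) (f(G, h) = 2/(-3 + (G + h)) = 2/(-3 + G + h))
P(x, U) = -5*U*x
1/(P(f(0, 4), (-4 + 6)²)*(-44 - 5*2*(-1))) = 1/((-5*(-4 + 6)²*2/(-3 + 0 + 4))*(-44 - 5*2*(-1))) = 1/((-5*2²*2/1)*(-44 - 10*(-1))) = 1/((-5*4*2*1)*(-44 + 10)) = 1/(-5*4*2*(-34)) = 1/(-40*(-34)) = 1/1360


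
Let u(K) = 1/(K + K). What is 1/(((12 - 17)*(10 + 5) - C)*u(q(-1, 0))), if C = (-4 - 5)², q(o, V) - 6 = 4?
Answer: -5/39 ≈ -0.12821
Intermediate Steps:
q(o, V) = 10 (q(o, V) = 6 + 4 = 10)
C = 81 (C = (-9)² = 81)
u(K) = 1/(2*K)
1/(((12 - 17)*(10 + 5) - C)*u(q(-1, 0))) = 1/(((12 - 17)*(10 + 5) - 1*81)*((½)/10)) = 1/((-5*15 - 81)*((½)*(⅒))) = 1/((-75 - 81)*(1/20)) = 1/(-156*1/20) = 1/(-39/5) = -5/39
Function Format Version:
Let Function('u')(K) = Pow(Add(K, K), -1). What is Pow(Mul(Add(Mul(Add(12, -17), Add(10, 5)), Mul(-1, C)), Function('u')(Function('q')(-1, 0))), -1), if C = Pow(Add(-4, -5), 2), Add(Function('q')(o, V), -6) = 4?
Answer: Rational(-5, 39) ≈ -0.12821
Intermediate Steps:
Function('q')(o, V) = 10 (Function('q')(o, V) = Add(6, 4) = 10)
C = 81 (C = Pow(-9, 2) = 81)
Function('u')(K) = Mul(Rational(1, 2), Pow(K, -1)) (Function('u')(K) = Pow(Mul(2, K), -1) = Mul(Rational(1, 2), Pow(K, -1)))
Pow(Mul(Add(Mul(Add(12, -17), Add(10, 5)), Mul(-1, C)), Function('u')(Function('q')(-1, 0))), -1) = Pow(Mul(Add(Mul(Add(12, -17), Add(10, 5)), Mul(-1, 81)), Mul(Rational(1, 2), Pow(10, -1))), -1) = Pow(Mul(Add(Mul(-5, 15), -81), Mul(Rational(1, 2), Rational(1, 10))), -1) = Pow(Mul(Add(-75, -81), Rational(1, 20)), -1) = Pow(Mul(-156, Rational(1, 20)), -1) = Pow(Rational(-39, 5), -1) = Rational(-5, 39)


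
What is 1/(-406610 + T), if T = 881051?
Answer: 1/474441 ≈ 2.1077e-6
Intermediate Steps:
1/(-406610 + T) = 1/(-406610 + 881051) = 1/474441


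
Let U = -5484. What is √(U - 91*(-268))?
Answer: 2*√4726 ≈ 137.49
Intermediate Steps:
√(U - 91*(-268)) = √(-5484 - 91*(-268)) = √(-5484 + 24388) = √18904 = 2*√4726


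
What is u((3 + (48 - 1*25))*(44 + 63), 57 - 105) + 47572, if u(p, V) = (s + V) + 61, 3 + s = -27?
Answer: 47555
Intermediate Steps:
s = -30 (s = -3 - 27 = -30)
u(p, V) = 31 + V (u(p, V) = (-30 + V) + 61 = 31 + V)
u((3 + (48 - 1*25))*(44 + 63), 57 - 105) + 47572 = (31 + (57 - 105)) + 47572 = (31 - 48) + 47572 = -17 + 47572 = 47555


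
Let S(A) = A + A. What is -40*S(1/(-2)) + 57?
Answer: 97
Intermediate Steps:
S(A) = 2*A
-40*S(1/(-2)) + 57 = -80/(-2) + 57 = -80*(-1)/2 + 57 = -40*(-1) + 57 = 40 + 57 = 97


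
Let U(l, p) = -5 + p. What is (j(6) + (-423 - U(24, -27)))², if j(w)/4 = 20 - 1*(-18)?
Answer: 57121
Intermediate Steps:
j(w) = 152 (j(w) = 4*(20 - 1*(-18)) = 4*(20 + 18) = 4*38 = 152)
(j(6) + (-423 - U(24, -27)))² = (152 + (-423 - (-5 - 27)))² = (152 + (-423 - 1*(-32)))² = (152 + (-423 + 32))² = (152 - 391)² = (-239)² = 57121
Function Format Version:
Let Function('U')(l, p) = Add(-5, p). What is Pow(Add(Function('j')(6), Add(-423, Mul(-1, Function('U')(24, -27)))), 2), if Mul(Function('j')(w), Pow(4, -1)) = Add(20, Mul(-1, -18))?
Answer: 57121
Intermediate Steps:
Function('j')(w) = 152 (Function('j')(w) = Mul(4, Add(20, Mul(-1, -18))) = Mul(4, Add(20, 18)) = Mul(4, 38) = 152)
Pow(Add(Function('j')(6), Add(-423, Mul(-1, Function('U')(24, -27)))), 2) = Pow(Add(152, Add(-423, Mul(-1, Add(-5, -27)))), 2) = Pow(Add(152, Add(-423, Mul(-1, -32))), 2) = Pow(Add(152, Add(-423, 32)), 2) = Pow(Add(152, -391), 2) = Pow(-239, 2) = 57121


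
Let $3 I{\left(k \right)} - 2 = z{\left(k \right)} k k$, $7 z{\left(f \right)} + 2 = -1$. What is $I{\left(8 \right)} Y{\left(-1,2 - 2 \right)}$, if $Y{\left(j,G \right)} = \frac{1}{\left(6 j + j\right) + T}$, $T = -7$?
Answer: $\frac{89}{147} \approx 0.60544$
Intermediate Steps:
$z{\left(f \right)} = - \frac{3}{7}$ ($z{\left(f \right)} = - \frac{2}{7} + \frac{1}{7} \left(-1\right) = - \frac{2}{7} - \frac{1}{7} = - \frac{3}{7}$)
$I{\left(k \right)} = \frac{2}{3} - \frac{k^{2}}{7}$ ($I{\left(k \right)} = \frac{2}{3} + \frac{- \frac{3 k}{7} k}{3} = \frac{2}{3} + \frac{\left(- \frac{3}{7}\right) k^{2}}{3} = \frac{2}{3} - \frac{k^{2}}{7}$)
$Y{\left(j,G \right)} = \frac{1}{-7 + 7 j}$ ($Y{\left(j,G \right)} = \frac{1}{\left(6 j + j\right) - 7} = \frac{1}{7 j - 7} = \frac{1}{-7 + 7 j}$)
$I{\left(8 \right)} Y{\left(-1,2 - 2 \right)} = \left(\frac{2}{3} - \frac{8^{2}}{7}\right) \frac{1}{7 \left(-1 - 1\right)} = \left(\frac{2}{3} - \frac{64}{7}\right) \frac{1}{7 \left(-2\right)} = \left(\frac{2}{3} - \frac{64}{7}\right) \frac{1}{7} \left(- \frac{1}{2}\right) = \left(- \frac{178}{21}\right) \left(- \frac{1}{14}\right) = \frac{89}{147}$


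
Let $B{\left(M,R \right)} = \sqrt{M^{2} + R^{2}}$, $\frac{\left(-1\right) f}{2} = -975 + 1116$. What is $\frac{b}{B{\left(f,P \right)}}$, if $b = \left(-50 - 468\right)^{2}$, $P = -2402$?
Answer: $\frac{67081 \sqrt{1462282}}{731141} \approx 110.95$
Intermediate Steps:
$f = -282$ ($f = - 2 \left(-975 + 1116\right) = \left(-2\right) 141 = -282$)
$b = 268324$ ($b = \left(-518\right)^{2} = 268324$)
$\frac{b}{B{\left(f,P \right)}} = \frac{268324}{\sqrt{\left(-282\right)^{2} + \left(-2402\right)^{2}}} = \frac{268324}{\sqrt{79524 + 5769604}} = \frac{268324}{\sqrt{5849128}} = \frac{268324}{2 \sqrt{1462282}} = 268324 \frac{\sqrt{1462282}}{2924564} = \frac{67081 \sqrt{1462282}}{731141}$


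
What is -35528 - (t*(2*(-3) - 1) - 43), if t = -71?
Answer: -35982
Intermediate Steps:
-35528 - (t*(2*(-3) - 1) - 43) = -35528 - (-71*(2*(-3) - 1) - 43) = -35528 - (-71*(-6 - 1) - 43) = -35528 - (-71*(-7) - 43) = -35528 - (497 - 43) = -35528 - 1*454 = -35528 - 454 = -35982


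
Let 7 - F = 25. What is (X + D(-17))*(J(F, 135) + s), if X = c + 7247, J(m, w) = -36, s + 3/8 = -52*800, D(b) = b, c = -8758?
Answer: 63620381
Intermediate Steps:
F = -18 (F = 7 - 1*25 = 7 - 25 = -18)
s = -332803/8 (s = -3/8 - 52*800 = -3/8 - 41600 = -332803/8 ≈ -41600.)
X = -1511 (X = -8758 + 7247 = -1511)
(X + D(-17))*(J(F, 135) + s) = (-1511 - 17)*(-36 - 332803/8) = -1528*(-333091/8) = 63620381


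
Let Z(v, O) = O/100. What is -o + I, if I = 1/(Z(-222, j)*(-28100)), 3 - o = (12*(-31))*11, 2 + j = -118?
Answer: -138083399/33720 ≈ -4095.0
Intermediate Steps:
j = -120 (j = -2 - 118 = -120)
Z(v, O) = O/100 (Z(v, O) = O*(1/100) = O/100)
o = 4095 (o = 3 - 12*(-31)*11 = 3 - (-372)*11 = 3 - 1*(-4092) = 3 + 4092 = 4095)
I = 1/33720 (I = 1/(((1/100)*(-120))*(-28100)) = -1/28100/(-6/5) = -5/6*(-1/28100) = 1/33720 ≈ 2.9656e-5)
-o + I = -1*4095 + 1/33720 = -4095 + 1/33720 = -138083399/33720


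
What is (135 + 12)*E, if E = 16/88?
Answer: 294/11 ≈ 26.727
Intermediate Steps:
E = 2/11 (E = 16*(1/88) = 2/11 ≈ 0.18182)
(135 + 12)*E = (135 + 12)*(2/11) = 147*(2/11) = 294/11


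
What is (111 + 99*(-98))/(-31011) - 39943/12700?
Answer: -372288891/131279900 ≈ -2.8358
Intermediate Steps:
(111 + 99*(-98))/(-31011) - 39943/12700 = (111 - 9702)*(-1/31011) - 39943*1/12700 = -9591*(-1/31011) - 39943/12700 = 3197/10337 - 39943/12700 = -372288891/131279900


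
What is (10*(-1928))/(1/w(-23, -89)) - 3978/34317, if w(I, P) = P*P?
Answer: -582309463882/3813 ≈ -1.5272e+8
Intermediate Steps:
w(I, P) = P²
(10*(-1928))/(1/w(-23, -89)) - 3978/34317 = (10*(-1928))/(1/((-89)²)) - 3978/34317 = -19280/(1/7921) - 3978*1/34317 = -19280/1/7921 - 442/3813 = -19280*7921 - 442/3813 = -152716880 - 442/3813 = -582309463882/3813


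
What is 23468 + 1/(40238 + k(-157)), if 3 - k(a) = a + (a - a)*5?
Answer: 948060265/40398 ≈ 23468.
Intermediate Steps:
k(a) = 3 - a (k(a) = 3 - (a + (a - a)*5) = 3 - (a + 0*5) = 3 - (a + 0) = 3 - a)
23468 + 1/(40238 + k(-157)) = 23468 + 1/(40238 + (3 - 1*(-157))) = 23468 + 1/(40238 + (3 + 157)) = 23468 + 1/(40238 + 160) = 23468 + 1/40398 = 948060265/40398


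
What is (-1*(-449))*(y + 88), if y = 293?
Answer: 171069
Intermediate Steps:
(-1*(-449))*(y + 88) = (-1*(-449))*(293 + 88) = 449*381 = 171069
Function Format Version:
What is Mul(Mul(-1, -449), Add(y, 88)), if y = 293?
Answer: 171069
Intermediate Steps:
Mul(Mul(-1, -449), Add(y, 88)) = Mul(Mul(-1, -449), Add(293, 88)) = Mul(449, 381) = 171069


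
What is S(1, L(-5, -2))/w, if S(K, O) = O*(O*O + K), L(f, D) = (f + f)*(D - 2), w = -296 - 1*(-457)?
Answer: 64040/161 ≈ 397.76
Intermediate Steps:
w = 161 (w = -296 + 457 = 161)
L(f, D) = 2*f*(-2 + D) (L(f, D) = (2*f)*(-2 + D) = 2*f*(-2 + D))
S(K, O) = O*(K + O²) (S(K, O) = O*(O² + K) = O*(K + O²))
S(1, L(-5, -2))/w = ((2*(-5)*(-2 - 2))*(1 + (2*(-5)*(-2 - 2))²))/161 = ((2*(-5)*(-4))*(1 + (2*(-5)*(-4))²))*(1/161) = (40*(1 + 40²))*(1/161) = (40*(1 + 1600))*(1/161) = (40*1601)*(1/161) = 64040*(1/161) = 64040/161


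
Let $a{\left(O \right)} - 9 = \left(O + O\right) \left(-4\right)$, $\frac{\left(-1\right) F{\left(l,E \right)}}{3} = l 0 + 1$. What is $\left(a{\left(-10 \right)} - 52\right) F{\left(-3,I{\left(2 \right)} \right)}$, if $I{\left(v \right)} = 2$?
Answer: $-111$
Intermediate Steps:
$F{\left(l,E \right)} = -3$ ($F{\left(l,E \right)} = - 3 \left(l 0 + 1\right) = - 3 \left(0 + 1\right) = \left(-3\right) 1 = -3$)
$a{\left(O \right)} = 9 - 8 O$ ($a{\left(O \right)} = 9 + \left(O + O\right) \left(-4\right) = 9 + 2 O \left(-4\right) = 9 - 8 O$)
$\left(a{\left(-10 \right)} - 52\right) F{\left(-3,I{\left(2 \right)} \right)} = \left(\left(9 - -80\right) - 52\right) \left(-3\right) = \left(\left(9 + 80\right) - 52\right) \left(-3\right) = \left(89 - 52\right) \left(-3\right) = 37 \left(-3\right) = -111$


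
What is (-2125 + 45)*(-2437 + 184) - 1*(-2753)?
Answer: 4688993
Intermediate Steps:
(-2125 + 45)*(-2437 + 184) - 1*(-2753) = -2080*(-2253) + 2753 = 4686240 + 2753 = 4688993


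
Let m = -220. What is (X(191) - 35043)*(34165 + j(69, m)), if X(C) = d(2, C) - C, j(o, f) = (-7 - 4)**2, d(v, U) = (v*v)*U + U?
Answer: -1175289794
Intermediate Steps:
d(v, U) = U + U*v**2 (d(v, U) = v**2*U + U = U*v**2 + U = U + U*v**2)
j(o, f) = 121 (j(o, f) = (-11)**2 = 121)
X(C) = 4*C (X(C) = C*(1 + 2**2) - C = C*(1 + 4) - C = C*5 - C = 5*C - C = 4*C)
(X(191) - 35043)*(34165 + j(69, m)) = (4*191 - 35043)*(34165 + 121) = (764 - 35043)*34286 = -34279*34286 = -1175289794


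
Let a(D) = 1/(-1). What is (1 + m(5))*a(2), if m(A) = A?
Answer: -6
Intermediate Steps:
a(D) = -1
(1 + m(5))*a(2) = (1 + 5)*(-1) = 6*(-1) = -6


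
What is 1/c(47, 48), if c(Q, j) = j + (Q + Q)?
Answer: 1/142 ≈ 0.0070423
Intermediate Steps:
c(Q, j) = j + 2*Q
1/c(47, 48) = 1/(48 + 2*47) = 1/(48 + 94) = 1/142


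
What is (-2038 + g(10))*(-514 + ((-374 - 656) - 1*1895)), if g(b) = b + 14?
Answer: 6926146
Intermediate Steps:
g(b) = 14 + b
(-2038 + g(10))*(-514 + ((-374 - 656) - 1*1895)) = (-2038 + (14 + 10))*(-514 + ((-374 - 656) - 1*1895)) = (-2038 + 24)*(-514 + (-1030 - 1895)) = -2014*(-514 - 2925) = -2014*(-3439) = 6926146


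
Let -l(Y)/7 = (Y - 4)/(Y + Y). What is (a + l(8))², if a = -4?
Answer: 529/16 ≈ 33.063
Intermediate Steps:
l(Y) = -7*(-4 + Y)/(2*Y) (l(Y) = -7*(Y - 4)/(Y + Y) = -7*(-4 + Y)/(2*Y))
(a + l(8))² = (-4 + (-7/2 + 14/8))² = (-4 + (-7/2 + 14*(⅛)))² = (-4 + (-7/2 + 7/4))² = (-4 - 7/4)² = (-23/4)² = 529/16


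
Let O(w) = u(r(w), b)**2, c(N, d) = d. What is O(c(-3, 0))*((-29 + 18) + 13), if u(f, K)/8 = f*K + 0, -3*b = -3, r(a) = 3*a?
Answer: 0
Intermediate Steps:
b = 1 (b = -1/3*(-3) = 1)
u(f, K) = 8*K*f (u(f, K) = 8*(f*K + 0) = 8*(K*f + 0) = 8*(K*f) = 8*K*f)
O(w) = 576*w**2 (O(w) = (8*1*(3*w))**2 = (24*w)**2 = 576*w**2)
O(c(-3, 0))*((-29 + 18) + 13) = (576*0**2)*((-29 + 18) + 13) = (576*0)*(-11 + 13) = 0*2 = 0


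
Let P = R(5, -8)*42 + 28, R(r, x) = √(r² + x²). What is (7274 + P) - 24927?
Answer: -17625 + 42*√89 ≈ -17229.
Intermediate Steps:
P = 28 + 42*√89 (P = √(5² + (-8)²)*42 + 28 = √(25 + 64)*42 + 28 = √89*42 + 28 = 42*√89 + 28 = 28 + 42*√89 ≈ 424.23)
(7274 + P) - 24927 = (7274 + (28 + 42*√89)) - 24927 = (7302 + 42*√89) - 24927 = -17625 + 42*√89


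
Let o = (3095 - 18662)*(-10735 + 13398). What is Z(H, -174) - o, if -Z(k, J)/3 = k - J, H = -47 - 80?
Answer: 41454780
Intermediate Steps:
H = -127
o = -41454921 (o = -15567*2663 = -41454921)
Z(k, J) = -3*k + 3*J (Z(k, J) = -3*(k - J) = -3*k + 3*J)
Z(H, -174) - o = (-3*(-127) + 3*(-174)) - 1*(-41454921) = (381 - 522) + 41454921 = -141 + 41454921 = 41454780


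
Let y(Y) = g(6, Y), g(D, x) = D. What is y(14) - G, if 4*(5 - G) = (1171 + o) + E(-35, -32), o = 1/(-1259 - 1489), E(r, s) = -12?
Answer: 3195923/10992 ≈ 290.75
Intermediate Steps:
y(Y) = 6
o = -1/2748 (o = 1/(-2748) = -1/2748 ≈ -0.00036390)
G = -3129971/10992 (G = 5 - ((1171 - 1/2748) - 12)/4 = 5 - (3217907/2748 - 12)/4 = 5 - ¼*3184931/2748 = 5 - 3184931/10992 = -3129971/10992 ≈ -284.75)
y(14) - G = 6 - 1*(-3129971/10992) = 6 + 3129971/10992 = 3195923/10992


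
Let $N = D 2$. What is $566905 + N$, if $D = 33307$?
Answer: $633519$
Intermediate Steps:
$N = 66614$ ($N = 33307 \cdot 2 = 66614$)
$566905 + N = 566905 + 66614 = 633519$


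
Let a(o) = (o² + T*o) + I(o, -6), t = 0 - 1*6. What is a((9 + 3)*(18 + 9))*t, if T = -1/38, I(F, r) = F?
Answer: -12003228/19 ≈ -6.3175e+5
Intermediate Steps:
t = -6 (t = 0 - 6 = -6)
T = -1/38 (T = -1*1/38 = -1/38 ≈ -0.026316)
a(o) = o² + 37*o/38 (a(o) = (o² - o/38) + o = o² + 37*o/38)
a((9 + 3)*(18 + 9))*t = (((9 + 3)*(18 + 9))*(37 + 38*((9 + 3)*(18 + 9)))/38)*(-6) = ((12*27)*(37 + 38*(12*27))/38)*(-6) = ((1/38)*324*(37 + 38*324))*(-6) = ((1/38)*324*(37 + 12312))*(-6) = ((1/38)*324*12349)*(-6) = (2000538/19)*(-6) = -12003228/19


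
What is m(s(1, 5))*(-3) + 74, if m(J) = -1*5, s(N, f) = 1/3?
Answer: 89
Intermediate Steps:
s(N, f) = 1/3
m(J) = -5
m(s(1, 5))*(-3) + 74 = -5*(-3) + 74 = 15 + 74 = 89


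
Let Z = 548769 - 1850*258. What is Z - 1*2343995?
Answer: -2272526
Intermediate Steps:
Z = 71469 (Z = 548769 - 1*477300 = 548769 - 477300 = 71469)
Z - 1*2343995 = 71469 - 1*2343995 = 71469 - 2343995 = -2272526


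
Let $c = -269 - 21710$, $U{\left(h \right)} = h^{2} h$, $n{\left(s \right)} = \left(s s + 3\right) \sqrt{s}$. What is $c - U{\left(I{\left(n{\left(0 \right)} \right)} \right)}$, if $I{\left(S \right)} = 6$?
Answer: $-22195$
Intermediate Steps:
$n{\left(s \right)} = \sqrt{s} \left(3 + s^{2}\right)$ ($n{\left(s \right)} = \left(s^{2} + 3\right) \sqrt{s} = \left(3 + s^{2}\right) \sqrt{s} = \sqrt{s} \left(3 + s^{2}\right)$)
$U{\left(h \right)} = h^{3}$
$c = -21979$
$c - U{\left(I{\left(n{\left(0 \right)} \right)} \right)} = -21979 - 6^{3} = -21979 - 216 = -22195$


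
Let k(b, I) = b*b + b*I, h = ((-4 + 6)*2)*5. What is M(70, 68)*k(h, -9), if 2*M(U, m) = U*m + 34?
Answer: 527340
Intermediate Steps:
M(U, m) = 17 + U*m/2 (M(U, m) = (U*m + 34)/2 = (34 + U*m)/2 = 17 + U*m/2)
h = 20 (h = (2*2)*5 = 4*5 = 20)
k(b, I) = b² + I*b
M(70, 68)*k(h, -9) = (17 + (½)*70*68)*(20*(-9 + 20)) = (17 + 2380)*(20*11) = 2397*220 = 527340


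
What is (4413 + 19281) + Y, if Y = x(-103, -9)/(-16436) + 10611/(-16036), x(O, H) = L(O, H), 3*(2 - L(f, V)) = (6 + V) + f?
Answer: 669085498709/28239396 ≈ 23693.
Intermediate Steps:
L(f, V) = -V/3 - f/3 (L(f, V) = 2 - ((6 + V) + f)/3 = 2 - (6 + V + f)/3 = 2 + (-2 - V/3 - f/3) = -V/3 - f/3)
x(O, H) = -H/3 - O/3
Y = -18750115/28239396 (Y = (-⅓*(-9) - ⅓*(-103))/(-16436) + 10611/(-16036) = (3 + 103/3)*(-1/16436) + 10611*(-1/16036) = (112/3)*(-1/16436) - 10611/16036 = -4/1761 - 10611/16036 = -18750115/28239396 ≈ -0.66397)
(4413 + 19281) + Y = (4413 + 19281) - 18750115/28239396 = 23694 - 18750115/28239396 = 669085498709/28239396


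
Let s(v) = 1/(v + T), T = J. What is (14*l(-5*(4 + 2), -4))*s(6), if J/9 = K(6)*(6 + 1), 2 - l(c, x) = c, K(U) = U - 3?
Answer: 448/195 ≈ 2.2974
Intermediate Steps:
K(U) = -3 + U
l(c, x) = 2 - c
J = 189 (J = 9*((-3 + 6)*(6 + 1)) = 9*(3*7) = 9*21 = 189)
T = 189
s(v) = 1/(189 + v) (s(v) = 1/(v + 189) = 1/(189 + v))
(14*l(-5*(4 + 2), -4))*s(6) = (14*(2 - (-5)*(4 + 2)))/(189 + 6) = (14*(2 - (-5)*6))/195 = (14*(2 - 1*(-30)))*(1/195) = (14*(2 + 30))*(1/195) = (14*32)*(1/195) = 448*(1/195) = 448/195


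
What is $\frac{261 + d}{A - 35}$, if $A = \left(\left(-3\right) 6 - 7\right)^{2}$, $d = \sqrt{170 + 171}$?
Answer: $\frac{261}{590} + \frac{\sqrt{341}}{590} \approx 0.47367$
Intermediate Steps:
$d = \sqrt{341} \approx 18.466$
$A = 625$ ($A = \left(-18 - 7\right)^{2} = \left(-25\right)^{2} = 625$)
$\frac{261 + d}{A - 35} = \frac{261 + \sqrt{341}}{625 - 35} = \frac{261 + \sqrt{341}}{590} = \left(261 + \sqrt{341}\right) \frac{1}{590} = \frac{261}{590} + \frac{\sqrt{341}}{590}$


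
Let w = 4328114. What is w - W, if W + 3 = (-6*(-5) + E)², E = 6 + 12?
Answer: 4325813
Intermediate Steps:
E = 18
W = 2301 (W = -3 + (-6*(-5) + 18)² = -3 + (30 + 18)² = -3 + 48² = -3 + 2304 = 2301)
w - W = 4328114 - 1*2301 = 4328114 - 2301 = 4325813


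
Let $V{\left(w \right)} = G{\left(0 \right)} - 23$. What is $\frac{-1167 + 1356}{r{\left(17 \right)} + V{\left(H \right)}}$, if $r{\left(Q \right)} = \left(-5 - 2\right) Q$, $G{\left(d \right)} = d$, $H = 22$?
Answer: $- \frac{189}{142} \approx -1.331$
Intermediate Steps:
$r{\left(Q \right)} = - 7 Q$
$V{\left(w \right)} = -23$ ($V{\left(w \right)} = 0 - 23 = -23$)
$\frac{-1167 + 1356}{r{\left(17 \right)} + V{\left(H \right)}} = \frac{-1167 + 1356}{\left(-7\right) 17 - 23} = \frac{189}{-119 - 23} = \frac{189}{-142} = 189 \left(- \frac{1}{142}\right) = - \frac{189}{142}$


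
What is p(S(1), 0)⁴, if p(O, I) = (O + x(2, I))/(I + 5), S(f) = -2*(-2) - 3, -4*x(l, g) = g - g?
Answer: 1/625 ≈ 0.0016000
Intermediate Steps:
x(l, g) = 0 (x(l, g) = -(g - g)/4 = -¼*0 = 0)
S(f) = 1 (S(f) = 4 - 3 = 1)
p(O, I) = O/(5 + I) (p(O, I) = (O + 0)/(I + 5) = O/(5 + I))
p(S(1), 0)⁴ = (1/(5 + 0))⁴ = (1/5)⁴ = (1*(⅕))⁴ = (⅕)⁴ = 1/625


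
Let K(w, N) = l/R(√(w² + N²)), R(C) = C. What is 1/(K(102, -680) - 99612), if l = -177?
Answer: -5232994672/521269065263783 + 2006*√409/1563807195791349 ≈ -1.0039e-5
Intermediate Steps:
K(w, N) = -177/√(N² + w²) (K(w, N) = -177/√(w² + N²) = -177/√(N² + w²))
1/(K(102, -680) - 99612) = 1/(-177/√((-680)² + 102²) - 99612) = 1/(-177/√(462400 + 10404) - 99612) = 1/(-177*√409/13906 - 99612) = 1/(-99612 - 177*√409/13906)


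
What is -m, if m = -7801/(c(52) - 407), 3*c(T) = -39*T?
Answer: -7801/1083 ≈ -7.2031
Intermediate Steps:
c(T) = -13*T (c(T) = (-39*T)/3 = -13*T)
m = 7801/1083 (m = -7801/(-13*52 - 407) = -7801/(-676 - 407) = -7801/(-1083) = -7801*(-1/1083) = 7801/1083 ≈ 7.2031)
-m = -1*7801/1083 = -7801/1083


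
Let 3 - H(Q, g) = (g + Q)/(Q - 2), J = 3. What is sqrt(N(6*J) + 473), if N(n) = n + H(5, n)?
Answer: sqrt(4377)/3 ≈ 22.053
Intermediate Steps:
H(Q, g) = 3 - (Q + g)/(-2 + Q) (H(Q, g) = 3 - (g + Q)/(Q - 2) = 3 - (Q + g)/(-2 + Q))
N(n) = 4/3 + 2*n/3 (N(n) = n + (-6 - n + 2*5)/(-2 + 5) = n + (-6 - n + 10)/3 = n + (4 - n)/3 = n + (4/3 - n/3) = 4/3 + 2*n/3)
sqrt(N(6*J) + 473) = sqrt((4/3 + 2*(6*3)/3) + 473) = sqrt((4/3 + (2/3)*18) + 473) = sqrt((4/3 + 12) + 473) = sqrt(40/3 + 473) = sqrt(1459/3) = sqrt(4377)/3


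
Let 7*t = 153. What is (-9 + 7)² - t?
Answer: -125/7 ≈ -17.857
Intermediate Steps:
t = 153/7 (t = (⅐)*153 = 153/7 ≈ 21.857)
(-9 + 7)² - t = (-9 + 7)² - 1*153/7 = (-2)² - 153/7 = 4 - 153/7 = -125/7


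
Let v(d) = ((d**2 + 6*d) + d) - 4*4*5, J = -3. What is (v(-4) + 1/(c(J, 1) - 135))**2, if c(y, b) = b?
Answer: 152004241/17956 ≈ 8465.4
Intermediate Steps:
v(d) = -80 + d**2 + 7*d (v(d) = (d**2 + 7*d) - 16*5 = (d**2 + 7*d) - 1*80 = (d**2 + 7*d) - 80 = -80 + d**2 + 7*d)
(v(-4) + 1/(c(J, 1) - 135))**2 = ((-80 + (-4)**2 + 7*(-4)) + 1/(1 - 135))**2 = ((-80 + 16 - 28) + 1/(-134))**2 = (-92 - 1/134)**2 = (-12329/134)**2 = 152004241/17956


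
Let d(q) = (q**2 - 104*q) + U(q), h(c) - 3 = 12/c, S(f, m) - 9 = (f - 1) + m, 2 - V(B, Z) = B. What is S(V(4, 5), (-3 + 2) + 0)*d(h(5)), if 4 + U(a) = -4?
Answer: -13511/5 ≈ -2702.2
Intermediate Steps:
V(B, Z) = 2 - B
S(f, m) = 8 + f + m (S(f, m) = 9 + ((f - 1) + m) = 9 + ((-1 + f) + m) = 9 + (-1 + f + m) = 8 + f + m)
U(a) = -8 (U(a) = -4 - 4 = -8)
h(c) = 3 + 12/c
d(q) = -8 + q**2 - 104*q (d(q) = (q**2 - 104*q) - 8 = -8 + q**2 - 104*q)
S(V(4, 5), (-3 + 2) + 0)*d(h(5)) = (8 + (2 - 1*4) + ((-3 + 2) + 0))*(-8 + (3 + 12/5)**2 - 104*(3 + 12/5)) = (8 + (2 - 4) + (-1 + 0))*(-8 + (3 + 12*(1/5))**2 - 104*(3 + 12*(1/5))) = (8 - 2 - 1)*(-8 + (3 + 12/5)**2 - 104*(3 + 12/5)) = 5*(-8 + (27/5)**2 - 104*27/5) = 5*(-8 + 729/25 - 2808/5) = 5*(-13511/25) = -13511/5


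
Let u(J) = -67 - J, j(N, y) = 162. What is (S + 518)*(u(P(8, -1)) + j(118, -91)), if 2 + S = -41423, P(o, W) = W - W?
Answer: -3886165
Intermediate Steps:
P(o, W) = 0
S = -41425 (S = -2 - 41423 = -41425)
(S + 518)*(u(P(8, -1)) + j(118, -91)) = (-41425 + 518)*((-67 - 1*0) + 162) = -40907*((-67 + 0) + 162) = -40907*(-67 + 162) = -40907*95 = -3886165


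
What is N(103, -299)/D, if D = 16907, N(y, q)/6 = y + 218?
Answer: 1926/16907 ≈ 0.11392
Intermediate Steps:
N(y, q) = 1308 + 6*y (N(y, q) = 6*(y + 218) = 6*(218 + y) = 1308 + 6*y)
N(103, -299)/D = (1308 + 6*103)/16907 = (1308 + 618)*(1/16907) = 1926*(1/16907) = 1926/16907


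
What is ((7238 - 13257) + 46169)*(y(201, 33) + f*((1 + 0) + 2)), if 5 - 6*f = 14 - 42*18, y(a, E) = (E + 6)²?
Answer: 76064175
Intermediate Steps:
y(a, E) = (6 + E)²
f = 249/2 (f = ⅚ - (14 - 42*18)/6 = ⅚ - (14 - 756)/6 = ⅚ - ⅙*(-742) = ⅚ + 371/3 = 249/2 ≈ 124.50)
((7238 - 13257) + 46169)*(y(201, 33) + f*((1 + 0) + 2)) = ((7238 - 13257) + 46169)*((6 + 33)² + 249*((1 + 0) + 2)/2) = (-6019 + 46169)*(39² + 249*(1 + 2)/2) = 40150*(1521 + (249/2)*3) = 40150*(1521 + 747/2) = 40150*(3789/2) = 76064175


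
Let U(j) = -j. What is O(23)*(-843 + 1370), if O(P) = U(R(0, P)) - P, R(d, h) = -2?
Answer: -11067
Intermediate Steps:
O(P) = 2 - P (O(P) = -1*(-2) - P = 2 - P)
O(23)*(-843 + 1370) = (2 - 1*23)*(-843 + 1370) = (2 - 23)*527 = -21*527 = -11067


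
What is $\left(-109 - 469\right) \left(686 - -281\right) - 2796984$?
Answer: $-3355910$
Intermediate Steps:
$\left(-109 - 469\right) \left(686 - -281\right) - 2796984 = - 578 \left(686 + 281\right) - 2796984 = \left(-578\right) 967 - 2796984 = -558926 - 2796984 = -3355910$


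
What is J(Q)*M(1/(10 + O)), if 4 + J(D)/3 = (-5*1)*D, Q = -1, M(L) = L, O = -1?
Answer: 1/3 ≈ 0.33333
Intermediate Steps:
J(D) = -12 - 15*D (J(D) = -12 + 3*((-5*1)*D) = -12 + 3*(-5*D) = -12 - 15*D)
J(Q)*M(1/(10 + O)) = (-12 - 15*(-1))/(10 - 1) = (-12 + 15)/9 = 3*(1/9) = 1/3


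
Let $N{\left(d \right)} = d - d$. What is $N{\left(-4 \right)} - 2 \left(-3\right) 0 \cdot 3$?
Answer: $0$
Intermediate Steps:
$N{\left(d \right)} = 0$
$N{\left(-4 \right)} - 2 \left(-3\right) 0 \cdot 3 = 0 - 2 \left(-3\right) 0 \cdot 3 = 0 - 2 \cdot 0 \cdot 3 = 0 - 0 = 0 + 0 = 0$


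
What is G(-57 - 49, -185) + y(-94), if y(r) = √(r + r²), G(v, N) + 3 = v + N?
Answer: -294 + √8742 ≈ -200.50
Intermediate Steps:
G(v, N) = -3 + N + v (G(v, N) = -3 + (v + N) = -3 + (N + v) = -3 + N + v)
G(-57 - 49, -185) + y(-94) = (-3 - 185 + (-57 - 49)) + √(-94*(1 - 94)) = (-3 - 185 - 106) + √(-94*(-93)) = -294 + √8742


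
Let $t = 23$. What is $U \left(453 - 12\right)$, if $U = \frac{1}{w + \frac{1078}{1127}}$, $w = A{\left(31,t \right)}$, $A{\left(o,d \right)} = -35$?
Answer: $- \frac{1127}{87} \approx -12.954$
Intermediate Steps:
$w = -35$
$U = - \frac{23}{783}$ ($U = \frac{1}{-35 + \frac{1078}{1127}} = \frac{1}{-35 + 1078 \cdot \frac{1}{1127}} = \frac{1}{-35 + \frac{22}{23}} = \frac{1}{- \frac{783}{23}} = - \frac{23}{783} \approx -0.029374$)
$U \left(453 - 12\right) = - \frac{23 \left(453 - 12\right)}{783} = \left(- \frac{23}{783}\right) 441 = - \frac{1127}{87}$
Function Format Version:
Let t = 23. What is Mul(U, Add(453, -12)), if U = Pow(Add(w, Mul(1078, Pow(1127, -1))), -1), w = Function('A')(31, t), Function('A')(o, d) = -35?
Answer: Rational(-1127, 87) ≈ -12.954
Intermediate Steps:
w = -35
U = Rational(-23, 783) (U = Pow(Add(-35, Mul(1078, Pow(1127, -1))), -1) = Pow(Add(-35, Mul(1078, Rational(1, 1127))), -1) = Pow(Add(-35, Rational(22, 23)), -1) = Pow(Rational(-783, 23), -1) = Rational(-23, 783) ≈ -0.029374)
Mul(U, Add(453, -12)) = Mul(Rational(-23, 783), Add(453, -12)) = Mul(Rational(-23, 783), 441) = Rational(-1127, 87)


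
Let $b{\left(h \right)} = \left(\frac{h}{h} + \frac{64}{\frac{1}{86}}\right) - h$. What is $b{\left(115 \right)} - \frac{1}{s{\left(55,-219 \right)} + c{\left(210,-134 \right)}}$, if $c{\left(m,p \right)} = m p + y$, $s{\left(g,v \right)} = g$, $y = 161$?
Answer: $\frac{150510361}{27924} \approx 5390.0$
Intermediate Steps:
$c{\left(m,p \right)} = 161 + m p$ ($c{\left(m,p \right)} = m p + 161 = 161 + m p$)
$b{\left(h \right)} = 5505 - h$ ($b{\left(h \right)} = \left(1 + 64 \frac{1}{\frac{1}{86}}\right) - h = \left(1 + 64 \cdot 86\right) - h = \left(1 + 5504\right) - h = 5505 - h$)
$b{\left(115 \right)} - \frac{1}{s{\left(55,-219 \right)} + c{\left(210,-134 \right)}} = \left(5505 - 115\right) - \frac{1}{55 + \left(161 + 210 \left(-134\right)\right)} = \left(5505 - 115\right) - \frac{1}{55 + \left(161 - 28140\right)} = 5390 - \frac{1}{55 - 27979} = 5390 - \frac{1}{-27924} = 5390 - - \frac{1}{27924} = 5390 + \frac{1}{27924} = \frac{150510361}{27924}$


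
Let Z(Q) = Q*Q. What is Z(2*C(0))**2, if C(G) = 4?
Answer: 4096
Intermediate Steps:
Z(Q) = Q**2
Z(2*C(0))**2 = ((2*4)**2)**2 = (8**2)**2 = 64**2 = 4096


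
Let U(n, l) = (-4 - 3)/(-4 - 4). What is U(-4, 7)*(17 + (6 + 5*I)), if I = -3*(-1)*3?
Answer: 119/2 ≈ 59.500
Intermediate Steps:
U(n, l) = 7/8 (U(n, l) = -7/(-8) = -7*(-⅛) = 7/8)
I = 9 (I = 3*3 = 9)
U(-4, 7)*(17 + (6 + 5*I)) = 7*(17 + (6 + 5*9))/8 = 7*(17 + (6 + 45))/8 = 7*(17 + 51)/8 = (7/8)*68 = 119/2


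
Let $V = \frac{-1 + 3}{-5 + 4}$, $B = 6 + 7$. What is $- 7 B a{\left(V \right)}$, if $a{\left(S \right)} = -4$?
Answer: $364$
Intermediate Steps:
$B = 13$
$V = -2$ ($V = \frac{2}{-1} = 2 \left(-1\right) = -2$)
$- 7 B a{\left(V \right)} = \left(-7\right) 13 \left(-4\right) = \left(-91\right) \left(-4\right) = 364$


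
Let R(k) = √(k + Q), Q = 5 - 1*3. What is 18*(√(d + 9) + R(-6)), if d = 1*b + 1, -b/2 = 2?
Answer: 18*√6 + 36*I ≈ 44.091 + 36.0*I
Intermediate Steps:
b = -4 (b = -2*2 = -4)
Q = 2 (Q = 5 - 3 = 2)
d = -3 (d = 1*(-4) + 1 = -4 + 1 = -3)
R(k) = √(2 + k) (R(k) = √(k + 2) = √(2 + k))
18*(√(d + 9) + R(-6)) = 18*(√(-3 + 9) + √(2 - 6)) = 18*(√6 + √(-4)) = 18*(√6 + 2*I) = 18*√6 + 36*I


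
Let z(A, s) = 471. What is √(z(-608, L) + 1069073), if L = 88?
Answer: 2*√267386 ≈ 1034.2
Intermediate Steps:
√(z(-608, L) + 1069073) = √(471 + 1069073) = √1069544 = 2*√267386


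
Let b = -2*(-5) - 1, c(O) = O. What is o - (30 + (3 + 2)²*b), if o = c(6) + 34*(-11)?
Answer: -623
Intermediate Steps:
b = 9 (b = 10 - 1 = 9)
o = -368 (o = 6 + 34*(-11) = 6 - 374 = -368)
o - (30 + (3 + 2)²*b) = -368 - (30 + (3 + 2)²*9) = -368 - (30 + 5²*9) = -368 - (30 + 25*9) = -368 - (30 + 225) = -368 - 1*255 = -368 - 255 = -623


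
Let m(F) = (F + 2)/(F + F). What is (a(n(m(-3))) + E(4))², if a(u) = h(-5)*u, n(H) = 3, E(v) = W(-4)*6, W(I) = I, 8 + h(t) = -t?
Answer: 1089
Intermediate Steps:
h(t) = -8 - t
m(F) = (2 + F)/(2*F) (m(F) = (2 + F)/((2*F)) = (2 + F)*(1/(2*F)) = (2 + F)/(2*F))
E(v) = -24 (E(v) = -4*6 = -24)
a(u) = -3*u (a(u) = (-8 - 1*(-5))*u = (-8 + 5)*u = -3*u)
(a(n(m(-3))) + E(4))² = (-3*3 - 24)² = (-9 - 24)² = (-33)² = 1089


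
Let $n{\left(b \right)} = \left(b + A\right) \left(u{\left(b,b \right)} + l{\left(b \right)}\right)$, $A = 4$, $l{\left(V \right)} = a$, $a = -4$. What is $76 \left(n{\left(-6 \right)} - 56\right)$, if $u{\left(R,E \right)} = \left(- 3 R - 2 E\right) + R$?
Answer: $-7296$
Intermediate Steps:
$l{\left(V \right)} = -4$
$u{\left(R,E \right)} = - 2 E - 2 R$
$n{\left(b \right)} = \left(-4 - 4 b\right) \left(4 + b\right)$ ($n{\left(b \right)} = \left(b + 4\right) \left(\left(- 2 b - 2 b\right) - 4\right) = \left(4 + b\right) \left(- 4 b - 4\right) = \left(4 + b\right) \left(-4 - 4 b\right) = \left(-4 - 4 b\right) \left(4 + b\right)$)
$76 \left(n{\left(-6 \right)} - 56\right) = 76 \left(\left(-16 - -120 - 4 \left(-6\right)^{2}\right) - 56\right) = 76 \left(\left(-16 + 120 - 144\right) - 56\right) = 76 \left(-40 - 56\right) = 76 \left(-96\right) = -7296$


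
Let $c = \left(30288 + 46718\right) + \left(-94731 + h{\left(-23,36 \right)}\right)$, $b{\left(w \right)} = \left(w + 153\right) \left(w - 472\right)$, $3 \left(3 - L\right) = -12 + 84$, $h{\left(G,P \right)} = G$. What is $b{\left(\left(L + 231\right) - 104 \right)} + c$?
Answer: $-112542$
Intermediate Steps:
$L = -21$ ($L = 3 - \frac{-12 + 84}{3} = 3 - 24 = -21$)
$b{\left(w \right)} = \left(-472 + w\right) \left(153 + w\right)$ ($b{\left(w \right)} = \left(153 + w\right) \left(-472 + w\right) = \left(-472 + w\right) \left(153 + w\right)$)
$c = -17748$ ($c = \left(30288 + 46718\right) - 94754 = 77006 - 94754 = -17748$)
$b{\left(\left(L + 231\right) - 104 \right)} + c = \left(-72216 + \left(\left(-21 + 231\right) - 104\right)^{2} - 319 \left(\left(-21 + 231\right) - 104\right)\right) - 17748 = \left(-72216 + \left(210 - 104\right)^{2} - 319 \left(210 - 104\right)\right) - 17748 = \left(-72216 + 106^{2} - 33814\right) - 17748 = \left(-72216 + 11236 - 33814\right) - 17748 = -94794 - 17748 = -112542$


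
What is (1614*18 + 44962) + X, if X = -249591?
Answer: -175577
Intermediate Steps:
(1614*18 + 44962) + X = (1614*18 + 44962) - 249591 = (29052 + 44962) - 249591 = 74014 - 249591 = -175577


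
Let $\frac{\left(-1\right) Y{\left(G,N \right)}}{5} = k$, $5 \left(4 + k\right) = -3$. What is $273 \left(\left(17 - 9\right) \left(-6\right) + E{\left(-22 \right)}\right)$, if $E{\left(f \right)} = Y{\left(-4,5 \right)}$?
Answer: $-6825$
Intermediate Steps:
$k = - \frac{23}{5}$ ($k = -4 + \frac{1}{5} \left(-3\right) = -4 - \frac{3}{5} = - \frac{23}{5} \approx -4.6$)
$Y{\left(G,N \right)} = 23$ ($Y{\left(G,N \right)} = \left(-5\right) \left(- \frac{23}{5}\right) = 23$)
$E{\left(f \right)} = 23$
$273 \left(\left(17 - 9\right) \left(-6\right) + E{\left(-22 \right)}\right) = 273 \left(\left(17 - 9\right) \left(-6\right) + 23\right) = 273 \left(8 \left(-6\right) + 23\right) = 273 \left(-48 + 23\right) = 273 \left(-25\right) = -6825$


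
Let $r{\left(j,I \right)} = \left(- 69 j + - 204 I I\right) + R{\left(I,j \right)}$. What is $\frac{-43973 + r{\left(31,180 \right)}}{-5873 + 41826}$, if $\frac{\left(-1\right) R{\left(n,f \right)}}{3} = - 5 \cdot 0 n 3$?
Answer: $- \frac{6655712}{35953} \approx -185.12$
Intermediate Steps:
$R{\left(n,f \right)} = 0$ ($R{\left(n,f \right)} = - 3 - 5 \cdot 0 n 3 = - 3 \left(-5\right) 0 \cdot 3 = - 3 \cdot 0 \cdot 3 = \left(-3\right) 0 = 0$)
$r{\left(j,I \right)} = - 204 I^{2} - 69 j$ ($r{\left(j,I \right)} = \left(- 69 j + - 204 I I\right) + 0 = \left(- 69 j - 204 I^{2}\right) + 0 = \left(- 204 I^{2} - 69 j\right) + 0 = - 204 I^{2} - 69 j$)
$\frac{-43973 + r{\left(31,180 \right)}}{-5873 + 41826} = \frac{-43973 - \left(2139 + 204 \cdot 180^{2}\right)}{-5873 + 41826} = \frac{-43973 - 6611739}{35953} = \left(-43973 - 6611739\right) \frac{1}{35953} = \left(-6655712\right) \frac{1}{35953} = - \frac{6655712}{35953}$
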